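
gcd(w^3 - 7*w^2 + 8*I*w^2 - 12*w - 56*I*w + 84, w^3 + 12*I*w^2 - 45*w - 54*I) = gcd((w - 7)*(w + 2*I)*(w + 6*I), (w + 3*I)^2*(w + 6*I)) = w + 6*I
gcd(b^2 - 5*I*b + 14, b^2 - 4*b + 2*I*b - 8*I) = b + 2*I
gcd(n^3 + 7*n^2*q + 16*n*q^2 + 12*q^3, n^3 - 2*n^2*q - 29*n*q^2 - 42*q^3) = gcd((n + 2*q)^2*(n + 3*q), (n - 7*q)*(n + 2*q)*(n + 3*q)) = n^2 + 5*n*q + 6*q^2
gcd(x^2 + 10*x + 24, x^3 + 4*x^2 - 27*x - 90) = x + 6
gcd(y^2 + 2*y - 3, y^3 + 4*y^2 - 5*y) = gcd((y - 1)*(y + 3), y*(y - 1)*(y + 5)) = y - 1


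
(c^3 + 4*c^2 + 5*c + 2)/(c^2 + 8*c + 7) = (c^2 + 3*c + 2)/(c + 7)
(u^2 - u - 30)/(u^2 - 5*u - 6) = (u + 5)/(u + 1)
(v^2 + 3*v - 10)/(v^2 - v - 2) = (v + 5)/(v + 1)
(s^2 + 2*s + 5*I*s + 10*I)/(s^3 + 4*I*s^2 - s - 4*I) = (s^2 + s*(2 + 5*I) + 10*I)/(s^3 + 4*I*s^2 - s - 4*I)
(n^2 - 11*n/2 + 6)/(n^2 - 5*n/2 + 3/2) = (n - 4)/(n - 1)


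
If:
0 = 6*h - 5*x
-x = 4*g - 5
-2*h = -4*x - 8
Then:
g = 59/28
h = -20/7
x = -24/7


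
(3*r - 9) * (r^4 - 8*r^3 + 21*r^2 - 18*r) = 3*r^5 - 33*r^4 + 135*r^3 - 243*r^2 + 162*r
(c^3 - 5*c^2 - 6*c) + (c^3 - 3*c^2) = 2*c^3 - 8*c^2 - 6*c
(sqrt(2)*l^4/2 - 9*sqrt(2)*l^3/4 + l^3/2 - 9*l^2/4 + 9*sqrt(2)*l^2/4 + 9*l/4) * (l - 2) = sqrt(2)*l^5/2 - 13*sqrt(2)*l^4/4 + l^4/2 - 13*l^3/4 + 27*sqrt(2)*l^3/4 - 9*sqrt(2)*l^2/2 + 27*l^2/4 - 9*l/2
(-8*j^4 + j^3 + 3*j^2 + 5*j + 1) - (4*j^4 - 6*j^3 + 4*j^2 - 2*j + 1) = -12*j^4 + 7*j^3 - j^2 + 7*j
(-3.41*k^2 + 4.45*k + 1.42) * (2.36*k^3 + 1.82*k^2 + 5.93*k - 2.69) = -8.0476*k^5 + 4.2958*k^4 - 8.7711*k^3 + 38.1458*k^2 - 3.5499*k - 3.8198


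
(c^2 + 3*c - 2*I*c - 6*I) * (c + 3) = c^3 + 6*c^2 - 2*I*c^2 + 9*c - 12*I*c - 18*I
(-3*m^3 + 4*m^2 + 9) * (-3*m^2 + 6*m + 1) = 9*m^5 - 30*m^4 + 21*m^3 - 23*m^2 + 54*m + 9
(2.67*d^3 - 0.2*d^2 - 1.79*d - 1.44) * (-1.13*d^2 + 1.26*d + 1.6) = -3.0171*d^5 + 3.5902*d^4 + 6.0427*d^3 - 0.9482*d^2 - 4.6784*d - 2.304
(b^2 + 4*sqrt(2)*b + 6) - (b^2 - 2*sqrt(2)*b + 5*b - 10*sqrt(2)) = -5*b + 6*sqrt(2)*b + 6 + 10*sqrt(2)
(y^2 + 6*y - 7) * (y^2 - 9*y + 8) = y^4 - 3*y^3 - 53*y^2 + 111*y - 56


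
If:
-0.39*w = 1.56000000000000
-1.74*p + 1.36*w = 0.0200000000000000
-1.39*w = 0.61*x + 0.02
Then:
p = -3.14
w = -4.00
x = 9.08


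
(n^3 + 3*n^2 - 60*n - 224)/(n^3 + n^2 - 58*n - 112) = (n + 4)/(n + 2)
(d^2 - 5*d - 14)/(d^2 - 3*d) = (d^2 - 5*d - 14)/(d*(d - 3))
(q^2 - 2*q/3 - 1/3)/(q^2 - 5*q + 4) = (q + 1/3)/(q - 4)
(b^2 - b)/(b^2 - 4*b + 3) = b/(b - 3)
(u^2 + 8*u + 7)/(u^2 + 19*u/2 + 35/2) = 2*(u + 1)/(2*u + 5)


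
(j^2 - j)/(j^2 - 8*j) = (j - 1)/(j - 8)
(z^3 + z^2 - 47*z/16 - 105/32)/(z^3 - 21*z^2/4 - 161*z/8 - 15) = (z - 7/4)/(z - 8)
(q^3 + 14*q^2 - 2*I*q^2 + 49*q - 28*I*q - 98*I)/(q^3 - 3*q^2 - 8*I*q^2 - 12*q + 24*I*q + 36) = (q^2 + 14*q + 49)/(q^2 + q*(-3 - 6*I) + 18*I)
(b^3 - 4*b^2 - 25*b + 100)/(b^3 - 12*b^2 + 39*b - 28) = (b^2 - 25)/(b^2 - 8*b + 7)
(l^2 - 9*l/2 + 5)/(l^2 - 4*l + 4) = (l - 5/2)/(l - 2)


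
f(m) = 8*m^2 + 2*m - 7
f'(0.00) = 2.00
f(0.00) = -7.00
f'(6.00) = 98.00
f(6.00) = 293.00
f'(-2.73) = -41.68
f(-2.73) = 47.16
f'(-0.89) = -12.24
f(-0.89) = -2.44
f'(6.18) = 100.88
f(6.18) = 310.90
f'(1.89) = 32.24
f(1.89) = 25.36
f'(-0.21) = -1.36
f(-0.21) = -7.07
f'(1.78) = 30.48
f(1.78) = 21.91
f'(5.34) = 87.44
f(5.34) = 231.80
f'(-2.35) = -35.60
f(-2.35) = 32.48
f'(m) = 16*m + 2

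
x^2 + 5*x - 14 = (x - 2)*(x + 7)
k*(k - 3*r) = k^2 - 3*k*r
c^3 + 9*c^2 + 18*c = c*(c + 3)*(c + 6)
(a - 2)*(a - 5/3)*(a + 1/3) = a^3 - 10*a^2/3 + 19*a/9 + 10/9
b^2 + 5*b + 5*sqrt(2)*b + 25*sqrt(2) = (b + 5)*(b + 5*sqrt(2))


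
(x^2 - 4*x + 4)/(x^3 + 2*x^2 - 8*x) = (x - 2)/(x*(x + 4))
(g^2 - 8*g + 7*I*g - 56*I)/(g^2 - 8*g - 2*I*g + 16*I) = (g + 7*I)/(g - 2*I)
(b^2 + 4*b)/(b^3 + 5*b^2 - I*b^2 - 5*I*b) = (b + 4)/(b^2 + b*(5 - I) - 5*I)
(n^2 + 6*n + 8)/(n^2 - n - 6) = (n + 4)/(n - 3)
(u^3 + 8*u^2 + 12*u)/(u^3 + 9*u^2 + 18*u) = (u + 2)/(u + 3)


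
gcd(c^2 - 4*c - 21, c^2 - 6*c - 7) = c - 7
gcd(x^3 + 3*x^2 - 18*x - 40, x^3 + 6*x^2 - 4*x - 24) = x + 2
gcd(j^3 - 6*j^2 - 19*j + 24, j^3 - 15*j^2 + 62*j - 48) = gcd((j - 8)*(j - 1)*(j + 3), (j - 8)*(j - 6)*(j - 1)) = j^2 - 9*j + 8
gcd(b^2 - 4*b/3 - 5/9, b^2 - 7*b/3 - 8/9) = b + 1/3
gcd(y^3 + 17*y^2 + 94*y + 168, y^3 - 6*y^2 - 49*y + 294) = y + 7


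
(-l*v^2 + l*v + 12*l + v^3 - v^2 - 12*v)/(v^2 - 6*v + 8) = (-l*v - 3*l + v^2 + 3*v)/(v - 2)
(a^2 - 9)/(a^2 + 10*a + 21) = (a - 3)/(a + 7)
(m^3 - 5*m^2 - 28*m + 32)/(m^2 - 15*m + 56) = (m^2 + 3*m - 4)/(m - 7)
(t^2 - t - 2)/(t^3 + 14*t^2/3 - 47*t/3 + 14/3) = 3*(t + 1)/(3*t^2 + 20*t - 7)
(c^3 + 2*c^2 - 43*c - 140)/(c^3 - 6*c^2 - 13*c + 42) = (c^2 + 9*c + 20)/(c^2 + c - 6)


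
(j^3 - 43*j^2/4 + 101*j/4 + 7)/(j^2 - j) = (4*j^3 - 43*j^2 + 101*j + 28)/(4*j*(j - 1))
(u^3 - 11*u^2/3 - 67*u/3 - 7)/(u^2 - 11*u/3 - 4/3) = (u^2 - 4*u - 21)/(u - 4)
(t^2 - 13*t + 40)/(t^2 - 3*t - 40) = (t - 5)/(t + 5)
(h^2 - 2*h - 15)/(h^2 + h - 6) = (h - 5)/(h - 2)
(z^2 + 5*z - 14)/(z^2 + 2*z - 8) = (z + 7)/(z + 4)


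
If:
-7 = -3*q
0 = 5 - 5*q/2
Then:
No Solution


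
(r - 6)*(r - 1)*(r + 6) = r^3 - r^2 - 36*r + 36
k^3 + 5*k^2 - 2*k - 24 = (k - 2)*(k + 3)*(k + 4)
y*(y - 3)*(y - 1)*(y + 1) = y^4 - 3*y^3 - y^2 + 3*y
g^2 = g^2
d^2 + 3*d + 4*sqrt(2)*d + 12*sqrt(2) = (d + 3)*(d + 4*sqrt(2))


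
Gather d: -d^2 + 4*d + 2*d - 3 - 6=-d^2 + 6*d - 9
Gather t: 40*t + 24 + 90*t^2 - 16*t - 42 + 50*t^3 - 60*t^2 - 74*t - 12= 50*t^3 + 30*t^2 - 50*t - 30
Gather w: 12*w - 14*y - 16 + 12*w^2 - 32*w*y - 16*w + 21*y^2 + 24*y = 12*w^2 + w*(-32*y - 4) + 21*y^2 + 10*y - 16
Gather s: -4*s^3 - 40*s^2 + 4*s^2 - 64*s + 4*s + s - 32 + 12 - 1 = -4*s^3 - 36*s^2 - 59*s - 21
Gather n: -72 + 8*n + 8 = 8*n - 64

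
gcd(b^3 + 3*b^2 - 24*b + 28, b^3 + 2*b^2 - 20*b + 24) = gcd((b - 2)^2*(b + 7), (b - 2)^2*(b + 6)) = b^2 - 4*b + 4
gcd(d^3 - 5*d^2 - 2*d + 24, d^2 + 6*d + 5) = 1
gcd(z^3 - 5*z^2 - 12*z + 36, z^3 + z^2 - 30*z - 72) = z^2 - 3*z - 18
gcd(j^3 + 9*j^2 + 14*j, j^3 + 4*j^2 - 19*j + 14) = j + 7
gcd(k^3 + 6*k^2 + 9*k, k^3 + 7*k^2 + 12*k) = k^2 + 3*k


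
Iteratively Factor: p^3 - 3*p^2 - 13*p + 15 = (p - 5)*(p^2 + 2*p - 3) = (p - 5)*(p + 3)*(p - 1)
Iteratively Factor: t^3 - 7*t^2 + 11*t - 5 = (t - 5)*(t^2 - 2*t + 1) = (t - 5)*(t - 1)*(t - 1)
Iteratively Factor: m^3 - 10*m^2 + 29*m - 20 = (m - 4)*(m^2 - 6*m + 5) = (m - 5)*(m - 4)*(m - 1)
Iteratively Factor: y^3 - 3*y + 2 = (y + 2)*(y^2 - 2*y + 1) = (y - 1)*(y + 2)*(y - 1)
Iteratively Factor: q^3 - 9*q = (q + 3)*(q^2 - 3*q) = (q - 3)*(q + 3)*(q)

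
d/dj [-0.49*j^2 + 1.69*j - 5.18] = 1.69 - 0.98*j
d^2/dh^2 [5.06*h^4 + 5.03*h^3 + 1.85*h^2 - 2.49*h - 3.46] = 60.72*h^2 + 30.18*h + 3.7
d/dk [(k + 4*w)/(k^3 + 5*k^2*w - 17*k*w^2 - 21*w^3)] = (k^3 + 5*k^2*w - 17*k*w^2 - 21*w^3 - (k + 4*w)*(3*k^2 + 10*k*w - 17*w^2))/(k^3 + 5*k^2*w - 17*k*w^2 - 21*w^3)^2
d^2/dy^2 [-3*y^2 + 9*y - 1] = -6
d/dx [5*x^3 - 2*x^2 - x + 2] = 15*x^2 - 4*x - 1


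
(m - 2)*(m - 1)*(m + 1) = m^3 - 2*m^2 - m + 2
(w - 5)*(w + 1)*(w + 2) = w^3 - 2*w^2 - 13*w - 10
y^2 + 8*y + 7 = (y + 1)*(y + 7)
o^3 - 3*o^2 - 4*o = o*(o - 4)*(o + 1)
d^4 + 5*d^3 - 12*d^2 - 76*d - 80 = (d - 4)*(d + 2)^2*(d + 5)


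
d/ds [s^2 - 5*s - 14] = 2*s - 5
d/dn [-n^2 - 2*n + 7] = -2*n - 2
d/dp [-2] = 0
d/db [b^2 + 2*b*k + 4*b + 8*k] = 2*b + 2*k + 4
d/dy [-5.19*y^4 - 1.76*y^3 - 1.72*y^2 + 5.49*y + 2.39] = -20.76*y^3 - 5.28*y^2 - 3.44*y + 5.49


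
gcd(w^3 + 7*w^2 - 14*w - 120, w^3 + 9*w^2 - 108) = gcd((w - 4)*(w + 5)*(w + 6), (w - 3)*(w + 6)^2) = w + 6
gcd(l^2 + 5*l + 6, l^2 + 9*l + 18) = l + 3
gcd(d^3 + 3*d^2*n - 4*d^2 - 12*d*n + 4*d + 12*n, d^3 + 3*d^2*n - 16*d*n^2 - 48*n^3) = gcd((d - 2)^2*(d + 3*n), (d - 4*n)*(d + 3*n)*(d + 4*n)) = d + 3*n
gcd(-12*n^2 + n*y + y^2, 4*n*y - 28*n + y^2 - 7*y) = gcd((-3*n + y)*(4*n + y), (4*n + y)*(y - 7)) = 4*n + y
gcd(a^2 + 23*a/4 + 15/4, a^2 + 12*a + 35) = a + 5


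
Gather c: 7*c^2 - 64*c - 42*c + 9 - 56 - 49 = 7*c^2 - 106*c - 96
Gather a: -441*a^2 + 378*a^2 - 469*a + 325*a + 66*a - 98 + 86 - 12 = -63*a^2 - 78*a - 24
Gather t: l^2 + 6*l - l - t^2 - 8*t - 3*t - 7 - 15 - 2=l^2 + 5*l - t^2 - 11*t - 24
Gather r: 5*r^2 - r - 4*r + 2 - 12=5*r^2 - 5*r - 10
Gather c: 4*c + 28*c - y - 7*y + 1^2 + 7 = 32*c - 8*y + 8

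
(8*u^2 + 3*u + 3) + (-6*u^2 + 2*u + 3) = 2*u^2 + 5*u + 6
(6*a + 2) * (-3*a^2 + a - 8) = -18*a^3 - 46*a - 16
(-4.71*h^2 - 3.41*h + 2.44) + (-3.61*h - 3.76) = -4.71*h^2 - 7.02*h - 1.32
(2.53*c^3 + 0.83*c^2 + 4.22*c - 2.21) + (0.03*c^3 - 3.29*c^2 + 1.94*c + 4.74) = 2.56*c^3 - 2.46*c^2 + 6.16*c + 2.53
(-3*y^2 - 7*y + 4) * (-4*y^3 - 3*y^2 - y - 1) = 12*y^5 + 37*y^4 + 8*y^3 - 2*y^2 + 3*y - 4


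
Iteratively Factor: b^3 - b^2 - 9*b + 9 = (b + 3)*(b^2 - 4*b + 3) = (b - 1)*(b + 3)*(b - 3)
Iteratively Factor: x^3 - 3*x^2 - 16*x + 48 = (x + 4)*(x^2 - 7*x + 12) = (x - 3)*(x + 4)*(x - 4)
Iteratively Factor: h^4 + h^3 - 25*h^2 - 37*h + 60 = (h - 1)*(h^3 + 2*h^2 - 23*h - 60) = (h - 5)*(h - 1)*(h^2 + 7*h + 12) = (h - 5)*(h - 1)*(h + 3)*(h + 4)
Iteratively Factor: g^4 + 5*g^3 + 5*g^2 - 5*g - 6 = (g + 1)*(g^3 + 4*g^2 + g - 6) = (g + 1)*(g + 2)*(g^2 + 2*g - 3) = (g + 1)*(g + 2)*(g + 3)*(g - 1)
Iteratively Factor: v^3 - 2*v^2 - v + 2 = (v - 2)*(v^2 - 1) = (v - 2)*(v - 1)*(v + 1)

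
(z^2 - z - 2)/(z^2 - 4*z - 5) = (z - 2)/(z - 5)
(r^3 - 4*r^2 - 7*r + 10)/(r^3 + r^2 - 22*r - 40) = (r - 1)/(r + 4)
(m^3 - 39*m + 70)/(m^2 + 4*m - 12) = (m^2 + 2*m - 35)/(m + 6)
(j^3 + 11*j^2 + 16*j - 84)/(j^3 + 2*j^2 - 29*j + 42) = (j + 6)/(j - 3)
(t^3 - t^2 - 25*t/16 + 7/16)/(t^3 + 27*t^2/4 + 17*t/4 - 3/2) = (t - 7/4)/(t + 6)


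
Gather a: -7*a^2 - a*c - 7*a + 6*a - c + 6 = -7*a^2 + a*(-c - 1) - c + 6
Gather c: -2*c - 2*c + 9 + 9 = 18 - 4*c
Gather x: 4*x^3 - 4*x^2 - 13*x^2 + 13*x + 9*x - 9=4*x^3 - 17*x^2 + 22*x - 9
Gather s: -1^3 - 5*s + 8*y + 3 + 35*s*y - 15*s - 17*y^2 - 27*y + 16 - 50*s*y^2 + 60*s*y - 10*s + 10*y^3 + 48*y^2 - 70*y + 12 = s*(-50*y^2 + 95*y - 30) + 10*y^3 + 31*y^2 - 89*y + 30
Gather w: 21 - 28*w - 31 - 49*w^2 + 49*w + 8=-49*w^2 + 21*w - 2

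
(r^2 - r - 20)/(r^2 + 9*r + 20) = (r - 5)/(r + 5)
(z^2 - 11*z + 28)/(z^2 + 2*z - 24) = (z - 7)/(z + 6)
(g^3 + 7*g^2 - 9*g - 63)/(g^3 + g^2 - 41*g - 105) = (g^2 + 4*g - 21)/(g^2 - 2*g - 35)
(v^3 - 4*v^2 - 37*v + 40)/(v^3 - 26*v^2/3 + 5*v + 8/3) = 3*(v + 5)/(3*v + 1)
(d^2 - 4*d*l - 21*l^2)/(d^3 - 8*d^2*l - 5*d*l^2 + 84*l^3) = 1/(d - 4*l)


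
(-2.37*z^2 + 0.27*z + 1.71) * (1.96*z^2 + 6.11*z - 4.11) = -4.6452*z^4 - 13.9515*z^3 + 14.742*z^2 + 9.3384*z - 7.0281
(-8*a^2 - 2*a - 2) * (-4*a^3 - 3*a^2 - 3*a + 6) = 32*a^5 + 32*a^4 + 38*a^3 - 36*a^2 - 6*a - 12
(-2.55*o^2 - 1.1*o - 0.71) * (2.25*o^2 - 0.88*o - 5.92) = -5.7375*o^4 - 0.231*o^3 + 14.4665*o^2 + 7.1368*o + 4.2032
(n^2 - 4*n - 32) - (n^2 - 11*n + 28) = 7*n - 60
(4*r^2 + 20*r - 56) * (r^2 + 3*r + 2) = 4*r^4 + 32*r^3 + 12*r^2 - 128*r - 112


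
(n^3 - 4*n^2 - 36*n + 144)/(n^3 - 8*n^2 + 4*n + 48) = (n + 6)/(n + 2)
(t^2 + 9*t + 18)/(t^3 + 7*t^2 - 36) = 1/(t - 2)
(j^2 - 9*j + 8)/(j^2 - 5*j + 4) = (j - 8)/(j - 4)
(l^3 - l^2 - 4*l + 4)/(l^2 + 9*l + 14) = (l^2 - 3*l + 2)/(l + 7)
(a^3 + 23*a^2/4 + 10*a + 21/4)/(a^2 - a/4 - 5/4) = (4*a^2 + 19*a + 21)/(4*a - 5)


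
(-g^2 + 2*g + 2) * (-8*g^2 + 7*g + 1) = 8*g^4 - 23*g^3 - 3*g^2 + 16*g + 2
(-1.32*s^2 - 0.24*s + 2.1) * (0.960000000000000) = -1.2672*s^2 - 0.2304*s + 2.016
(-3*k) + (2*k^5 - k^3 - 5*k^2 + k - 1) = 2*k^5 - k^3 - 5*k^2 - 2*k - 1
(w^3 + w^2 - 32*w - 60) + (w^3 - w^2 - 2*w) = 2*w^3 - 34*w - 60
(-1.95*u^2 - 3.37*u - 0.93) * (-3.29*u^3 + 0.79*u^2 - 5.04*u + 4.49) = 6.4155*u^5 + 9.5468*u^4 + 10.2254*u^3 + 7.4946*u^2 - 10.4441*u - 4.1757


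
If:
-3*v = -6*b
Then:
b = v/2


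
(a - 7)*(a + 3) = a^2 - 4*a - 21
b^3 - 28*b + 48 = (b - 4)*(b - 2)*(b + 6)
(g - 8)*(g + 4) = g^2 - 4*g - 32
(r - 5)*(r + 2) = r^2 - 3*r - 10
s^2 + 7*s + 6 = (s + 1)*(s + 6)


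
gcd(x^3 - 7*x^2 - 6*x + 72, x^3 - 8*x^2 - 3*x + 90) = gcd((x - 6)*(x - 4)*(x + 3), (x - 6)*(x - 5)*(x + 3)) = x^2 - 3*x - 18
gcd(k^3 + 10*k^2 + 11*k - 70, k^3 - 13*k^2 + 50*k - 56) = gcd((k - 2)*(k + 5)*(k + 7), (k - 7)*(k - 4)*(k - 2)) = k - 2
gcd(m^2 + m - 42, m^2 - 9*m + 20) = 1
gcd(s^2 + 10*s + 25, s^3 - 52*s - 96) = 1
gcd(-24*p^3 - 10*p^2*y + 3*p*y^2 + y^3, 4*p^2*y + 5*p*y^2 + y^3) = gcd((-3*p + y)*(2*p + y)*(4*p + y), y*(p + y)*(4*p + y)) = 4*p + y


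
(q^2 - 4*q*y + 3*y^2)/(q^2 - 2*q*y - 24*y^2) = (-q^2 + 4*q*y - 3*y^2)/(-q^2 + 2*q*y + 24*y^2)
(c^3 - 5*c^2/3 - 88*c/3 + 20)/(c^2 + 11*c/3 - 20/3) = (3*c^2 - 20*c + 12)/(3*c - 4)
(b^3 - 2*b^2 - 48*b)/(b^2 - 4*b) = (b^2 - 2*b - 48)/(b - 4)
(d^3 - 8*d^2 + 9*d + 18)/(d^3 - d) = (d^2 - 9*d + 18)/(d*(d - 1))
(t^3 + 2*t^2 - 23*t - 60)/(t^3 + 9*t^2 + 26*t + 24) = (t - 5)/(t + 2)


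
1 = 1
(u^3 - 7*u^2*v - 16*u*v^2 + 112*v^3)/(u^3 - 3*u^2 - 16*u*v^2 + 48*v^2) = (u - 7*v)/(u - 3)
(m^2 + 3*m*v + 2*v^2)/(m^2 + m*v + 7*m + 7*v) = (m + 2*v)/(m + 7)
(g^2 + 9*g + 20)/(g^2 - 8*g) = (g^2 + 9*g + 20)/(g*(g - 8))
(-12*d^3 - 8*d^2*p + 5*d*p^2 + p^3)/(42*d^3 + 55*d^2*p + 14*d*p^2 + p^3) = (-2*d + p)/(7*d + p)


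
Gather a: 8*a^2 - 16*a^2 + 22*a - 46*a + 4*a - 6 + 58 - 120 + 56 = -8*a^2 - 20*a - 12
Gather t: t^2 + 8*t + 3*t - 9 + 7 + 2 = t^2 + 11*t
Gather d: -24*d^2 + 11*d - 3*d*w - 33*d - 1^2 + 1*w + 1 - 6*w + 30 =-24*d^2 + d*(-3*w - 22) - 5*w + 30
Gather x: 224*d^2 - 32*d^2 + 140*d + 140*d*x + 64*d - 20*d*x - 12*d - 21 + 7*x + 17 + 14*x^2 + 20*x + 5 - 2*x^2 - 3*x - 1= 192*d^2 + 192*d + 12*x^2 + x*(120*d + 24)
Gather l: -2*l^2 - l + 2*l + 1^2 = -2*l^2 + l + 1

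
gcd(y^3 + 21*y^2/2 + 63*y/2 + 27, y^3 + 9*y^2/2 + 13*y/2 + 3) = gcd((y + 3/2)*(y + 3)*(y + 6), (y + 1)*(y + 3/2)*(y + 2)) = y + 3/2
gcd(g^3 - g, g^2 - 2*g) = g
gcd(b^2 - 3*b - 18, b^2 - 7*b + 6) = b - 6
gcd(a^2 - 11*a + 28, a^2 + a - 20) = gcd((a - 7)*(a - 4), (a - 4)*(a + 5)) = a - 4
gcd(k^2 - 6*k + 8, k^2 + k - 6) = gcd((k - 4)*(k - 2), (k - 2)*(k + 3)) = k - 2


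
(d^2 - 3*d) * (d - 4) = d^3 - 7*d^2 + 12*d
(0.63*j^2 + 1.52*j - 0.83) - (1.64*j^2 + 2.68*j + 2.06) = -1.01*j^2 - 1.16*j - 2.89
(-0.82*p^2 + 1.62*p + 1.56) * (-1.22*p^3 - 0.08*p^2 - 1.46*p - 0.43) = 1.0004*p^5 - 1.9108*p^4 - 0.8356*p^3 - 2.1374*p^2 - 2.9742*p - 0.6708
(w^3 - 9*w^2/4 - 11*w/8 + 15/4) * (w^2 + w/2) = w^5 - 7*w^4/4 - 5*w^3/2 + 49*w^2/16 + 15*w/8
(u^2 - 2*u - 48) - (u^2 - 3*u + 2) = u - 50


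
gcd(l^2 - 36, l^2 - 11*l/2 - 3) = l - 6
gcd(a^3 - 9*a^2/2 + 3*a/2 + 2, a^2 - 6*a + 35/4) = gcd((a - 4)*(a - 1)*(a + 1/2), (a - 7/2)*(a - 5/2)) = 1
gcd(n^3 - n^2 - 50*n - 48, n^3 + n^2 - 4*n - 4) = n + 1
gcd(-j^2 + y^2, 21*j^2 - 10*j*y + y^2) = 1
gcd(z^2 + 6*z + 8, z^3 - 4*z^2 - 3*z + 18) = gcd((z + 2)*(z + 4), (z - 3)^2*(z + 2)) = z + 2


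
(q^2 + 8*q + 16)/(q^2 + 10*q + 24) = (q + 4)/(q + 6)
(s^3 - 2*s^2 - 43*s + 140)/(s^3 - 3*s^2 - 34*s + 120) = (s + 7)/(s + 6)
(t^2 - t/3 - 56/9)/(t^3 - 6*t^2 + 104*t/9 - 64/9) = (3*t + 7)/(3*t^2 - 10*t + 8)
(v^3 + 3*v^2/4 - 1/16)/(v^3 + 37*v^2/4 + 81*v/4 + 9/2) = (16*v^3 + 12*v^2 - 1)/(4*(4*v^3 + 37*v^2 + 81*v + 18))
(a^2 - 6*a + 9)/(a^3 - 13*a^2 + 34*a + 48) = (a^2 - 6*a + 9)/(a^3 - 13*a^2 + 34*a + 48)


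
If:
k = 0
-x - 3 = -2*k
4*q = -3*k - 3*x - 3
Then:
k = 0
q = 3/2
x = -3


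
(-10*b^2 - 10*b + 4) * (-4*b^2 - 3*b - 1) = 40*b^4 + 70*b^3 + 24*b^2 - 2*b - 4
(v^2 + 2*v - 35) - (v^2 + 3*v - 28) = -v - 7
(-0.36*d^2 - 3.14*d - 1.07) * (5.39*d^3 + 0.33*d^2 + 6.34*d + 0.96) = -1.9404*d^5 - 17.0434*d^4 - 9.0859*d^3 - 20.6063*d^2 - 9.7982*d - 1.0272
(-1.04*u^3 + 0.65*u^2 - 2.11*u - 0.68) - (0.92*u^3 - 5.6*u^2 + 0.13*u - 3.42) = -1.96*u^3 + 6.25*u^2 - 2.24*u + 2.74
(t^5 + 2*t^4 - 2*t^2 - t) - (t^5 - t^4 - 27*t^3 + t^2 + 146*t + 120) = 3*t^4 + 27*t^3 - 3*t^2 - 147*t - 120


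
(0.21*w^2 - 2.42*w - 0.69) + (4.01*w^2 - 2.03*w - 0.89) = 4.22*w^2 - 4.45*w - 1.58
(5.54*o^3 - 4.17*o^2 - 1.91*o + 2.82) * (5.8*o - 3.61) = 32.132*o^4 - 44.1854*o^3 + 3.9757*o^2 + 23.2511*o - 10.1802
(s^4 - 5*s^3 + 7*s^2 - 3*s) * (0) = 0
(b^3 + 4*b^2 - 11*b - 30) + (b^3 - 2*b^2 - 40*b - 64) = 2*b^3 + 2*b^2 - 51*b - 94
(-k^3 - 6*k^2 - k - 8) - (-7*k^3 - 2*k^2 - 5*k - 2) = 6*k^3 - 4*k^2 + 4*k - 6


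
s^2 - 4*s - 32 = (s - 8)*(s + 4)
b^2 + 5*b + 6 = (b + 2)*(b + 3)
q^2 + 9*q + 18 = (q + 3)*(q + 6)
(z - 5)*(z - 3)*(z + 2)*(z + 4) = z^4 - 2*z^3 - 25*z^2 + 26*z + 120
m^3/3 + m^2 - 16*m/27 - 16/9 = (m/3 + 1)*(m - 4/3)*(m + 4/3)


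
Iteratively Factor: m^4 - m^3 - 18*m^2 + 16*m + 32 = (m + 4)*(m^3 - 5*m^2 + 2*m + 8) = (m + 1)*(m + 4)*(m^2 - 6*m + 8) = (m - 2)*(m + 1)*(m + 4)*(m - 4)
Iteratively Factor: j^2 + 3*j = (j + 3)*(j)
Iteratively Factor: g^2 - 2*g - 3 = (g - 3)*(g + 1)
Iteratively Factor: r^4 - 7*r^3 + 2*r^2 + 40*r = (r - 4)*(r^3 - 3*r^2 - 10*r) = r*(r - 4)*(r^2 - 3*r - 10) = r*(r - 4)*(r + 2)*(r - 5)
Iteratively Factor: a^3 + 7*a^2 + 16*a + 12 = (a + 2)*(a^2 + 5*a + 6) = (a + 2)*(a + 3)*(a + 2)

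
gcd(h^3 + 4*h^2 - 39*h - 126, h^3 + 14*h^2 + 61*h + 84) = h^2 + 10*h + 21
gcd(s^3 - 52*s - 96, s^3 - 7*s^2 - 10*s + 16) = s^2 - 6*s - 16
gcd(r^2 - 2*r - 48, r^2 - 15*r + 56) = r - 8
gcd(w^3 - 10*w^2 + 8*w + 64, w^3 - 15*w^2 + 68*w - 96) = w^2 - 12*w + 32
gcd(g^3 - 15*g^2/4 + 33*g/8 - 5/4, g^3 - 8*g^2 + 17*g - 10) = g - 2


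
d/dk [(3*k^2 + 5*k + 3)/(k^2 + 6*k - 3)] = (13*k^2 - 24*k - 33)/(k^4 + 12*k^3 + 30*k^2 - 36*k + 9)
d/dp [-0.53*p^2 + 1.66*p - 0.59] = 1.66 - 1.06*p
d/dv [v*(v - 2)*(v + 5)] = 3*v^2 + 6*v - 10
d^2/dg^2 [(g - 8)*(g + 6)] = 2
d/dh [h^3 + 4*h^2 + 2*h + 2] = 3*h^2 + 8*h + 2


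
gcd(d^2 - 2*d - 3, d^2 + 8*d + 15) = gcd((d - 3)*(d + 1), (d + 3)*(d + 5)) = 1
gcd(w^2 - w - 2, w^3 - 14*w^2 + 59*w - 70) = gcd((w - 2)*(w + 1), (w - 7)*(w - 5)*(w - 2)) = w - 2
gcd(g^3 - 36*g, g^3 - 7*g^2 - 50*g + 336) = g - 6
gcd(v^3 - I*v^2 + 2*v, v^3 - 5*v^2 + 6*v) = v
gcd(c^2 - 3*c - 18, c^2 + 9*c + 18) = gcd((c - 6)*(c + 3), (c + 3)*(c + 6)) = c + 3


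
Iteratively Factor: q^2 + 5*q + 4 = (q + 1)*(q + 4)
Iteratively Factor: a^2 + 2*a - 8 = (a + 4)*(a - 2)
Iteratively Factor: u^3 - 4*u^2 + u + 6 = (u - 3)*(u^2 - u - 2) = (u - 3)*(u - 2)*(u + 1)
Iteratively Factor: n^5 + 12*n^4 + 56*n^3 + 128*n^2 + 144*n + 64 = (n + 2)*(n^4 + 10*n^3 + 36*n^2 + 56*n + 32) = (n + 2)^2*(n^3 + 8*n^2 + 20*n + 16) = (n + 2)^3*(n^2 + 6*n + 8) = (n + 2)^4*(n + 4)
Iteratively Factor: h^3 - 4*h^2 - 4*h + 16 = (h + 2)*(h^2 - 6*h + 8) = (h - 4)*(h + 2)*(h - 2)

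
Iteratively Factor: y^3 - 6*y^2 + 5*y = (y - 5)*(y^2 - y) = y*(y - 5)*(y - 1)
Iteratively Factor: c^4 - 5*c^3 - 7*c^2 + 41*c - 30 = (c + 3)*(c^3 - 8*c^2 + 17*c - 10) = (c - 2)*(c + 3)*(c^2 - 6*c + 5) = (c - 5)*(c - 2)*(c + 3)*(c - 1)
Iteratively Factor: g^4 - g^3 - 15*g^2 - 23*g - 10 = (g + 2)*(g^3 - 3*g^2 - 9*g - 5) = (g + 1)*(g + 2)*(g^2 - 4*g - 5) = (g - 5)*(g + 1)*(g + 2)*(g + 1)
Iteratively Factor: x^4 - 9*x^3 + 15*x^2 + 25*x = (x - 5)*(x^3 - 4*x^2 - 5*x) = (x - 5)*(x + 1)*(x^2 - 5*x) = x*(x - 5)*(x + 1)*(x - 5)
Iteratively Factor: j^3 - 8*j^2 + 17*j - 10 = (j - 5)*(j^2 - 3*j + 2) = (j - 5)*(j - 1)*(j - 2)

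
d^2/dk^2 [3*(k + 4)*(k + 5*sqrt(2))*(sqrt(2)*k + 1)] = 18*sqrt(2)*k + 24*sqrt(2) + 66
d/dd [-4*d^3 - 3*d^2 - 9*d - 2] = -12*d^2 - 6*d - 9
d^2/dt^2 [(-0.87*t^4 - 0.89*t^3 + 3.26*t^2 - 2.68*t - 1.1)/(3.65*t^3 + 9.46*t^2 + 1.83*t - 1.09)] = (-2.8421709430404e-14*t^8 + 4.23126600000001*t^6 - 289.692636*t^5 - 867.88047*t^4 - 979.426562*t^3 - 562.738902000001*t^2 - 312.667746*t - 32.99784)/(48.627125*t^9 + 378.09255*t^8 + 1053.073545*t^7 + 1182.154381*t^6 + 302.159679*t^5 - 241.27968*t^4 - 94.08099*t^3 + 22.767375*t^2 + 6.522669*t - 1.295029)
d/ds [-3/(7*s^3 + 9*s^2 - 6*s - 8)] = 9*(7*s^2 + 6*s - 2)/(7*s^3 + 9*s^2 - 6*s - 8)^2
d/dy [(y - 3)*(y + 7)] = 2*y + 4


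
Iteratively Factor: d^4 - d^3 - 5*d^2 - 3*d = (d - 3)*(d^3 + 2*d^2 + d) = (d - 3)*(d + 1)*(d^2 + d) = (d - 3)*(d + 1)^2*(d)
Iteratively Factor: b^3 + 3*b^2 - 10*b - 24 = (b - 3)*(b^2 + 6*b + 8) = (b - 3)*(b + 2)*(b + 4)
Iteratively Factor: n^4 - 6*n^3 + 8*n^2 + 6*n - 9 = (n + 1)*(n^3 - 7*n^2 + 15*n - 9) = (n - 3)*(n + 1)*(n^2 - 4*n + 3) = (n - 3)^2*(n + 1)*(n - 1)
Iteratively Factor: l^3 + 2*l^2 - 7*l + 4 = (l + 4)*(l^2 - 2*l + 1) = (l - 1)*(l + 4)*(l - 1)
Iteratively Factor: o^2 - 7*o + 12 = (o - 3)*(o - 4)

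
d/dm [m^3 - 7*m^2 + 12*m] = 3*m^2 - 14*m + 12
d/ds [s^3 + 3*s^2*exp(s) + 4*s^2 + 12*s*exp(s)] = 3*s^2*exp(s) + 3*s^2 + 18*s*exp(s) + 8*s + 12*exp(s)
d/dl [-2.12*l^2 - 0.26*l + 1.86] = -4.24*l - 0.26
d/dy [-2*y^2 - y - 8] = -4*y - 1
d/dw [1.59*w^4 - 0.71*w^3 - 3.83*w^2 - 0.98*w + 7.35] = 6.36*w^3 - 2.13*w^2 - 7.66*w - 0.98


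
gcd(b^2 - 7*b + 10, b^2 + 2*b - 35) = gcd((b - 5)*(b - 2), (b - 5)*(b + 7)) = b - 5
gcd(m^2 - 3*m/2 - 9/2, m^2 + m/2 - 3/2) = m + 3/2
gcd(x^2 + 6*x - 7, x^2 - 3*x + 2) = x - 1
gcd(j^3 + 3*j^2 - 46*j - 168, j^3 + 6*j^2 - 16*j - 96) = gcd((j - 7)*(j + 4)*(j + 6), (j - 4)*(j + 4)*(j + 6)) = j^2 + 10*j + 24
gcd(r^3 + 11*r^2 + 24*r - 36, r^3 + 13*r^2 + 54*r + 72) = r + 6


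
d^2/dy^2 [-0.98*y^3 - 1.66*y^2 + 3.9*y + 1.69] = -5.88*y - 3.32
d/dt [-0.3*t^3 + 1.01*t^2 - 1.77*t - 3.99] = -0.9*t^2 + 2.02*t - 1.77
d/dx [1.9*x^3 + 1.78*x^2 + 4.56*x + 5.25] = 5.7*x^2 + 3.56*x + 4.56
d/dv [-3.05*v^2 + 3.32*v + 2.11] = 3.32 - 6.1*v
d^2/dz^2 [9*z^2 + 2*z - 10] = 18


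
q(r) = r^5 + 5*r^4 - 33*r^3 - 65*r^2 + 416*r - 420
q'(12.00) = 122840.00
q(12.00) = 290700.00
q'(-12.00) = 56840.00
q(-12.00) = -102900.00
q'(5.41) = 4265.07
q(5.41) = 3620.33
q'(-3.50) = -448.94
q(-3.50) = -1032.28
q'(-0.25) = 442.02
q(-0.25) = -527.53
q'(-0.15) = 433.21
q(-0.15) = -483.75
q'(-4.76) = -798.47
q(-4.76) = -190.64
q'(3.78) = 611.04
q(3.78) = 233.91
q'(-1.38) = 372.44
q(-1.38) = -1018.01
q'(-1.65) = 308.19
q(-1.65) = -1110.29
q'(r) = 5*r^4 + 20*r^3 - 99*r^2 - 130*r + 416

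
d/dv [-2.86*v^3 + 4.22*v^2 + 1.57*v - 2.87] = -8.58*v^2 + 8.44*v + 1.57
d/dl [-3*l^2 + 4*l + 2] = 4 - 6*l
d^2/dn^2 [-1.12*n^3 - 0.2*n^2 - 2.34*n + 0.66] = -6.72*n - 0.4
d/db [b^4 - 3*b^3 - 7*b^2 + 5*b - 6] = 4*b^3 - 9*b^2 - 14*b + 5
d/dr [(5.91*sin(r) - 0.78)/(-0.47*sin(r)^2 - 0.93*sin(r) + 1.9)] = (2.7777*sin(r)^2 - 0.7332*sin(r) + 10.5036)*cos(r)/(0.2209*sin(r)^4 + 0.8742*sin(r)^3 - 0.9211*sin(r)^2 - 3.534*sin(r) + 3.61)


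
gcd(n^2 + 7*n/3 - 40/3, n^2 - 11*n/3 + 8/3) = n - 8/3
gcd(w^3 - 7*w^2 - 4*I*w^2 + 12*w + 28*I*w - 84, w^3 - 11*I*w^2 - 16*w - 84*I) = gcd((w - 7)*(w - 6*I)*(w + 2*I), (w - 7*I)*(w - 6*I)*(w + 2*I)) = w^2 - 4*I*w + 12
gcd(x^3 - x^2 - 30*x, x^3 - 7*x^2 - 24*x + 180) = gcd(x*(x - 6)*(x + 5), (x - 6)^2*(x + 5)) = x^2 - x - 30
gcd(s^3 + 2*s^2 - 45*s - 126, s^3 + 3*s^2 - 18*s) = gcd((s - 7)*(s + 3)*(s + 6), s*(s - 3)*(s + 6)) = s + 6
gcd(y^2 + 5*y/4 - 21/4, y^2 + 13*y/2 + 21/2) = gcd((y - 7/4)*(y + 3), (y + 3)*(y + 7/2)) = y + 3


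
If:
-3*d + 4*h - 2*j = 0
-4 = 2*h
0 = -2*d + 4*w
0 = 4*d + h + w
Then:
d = 4/9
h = -2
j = -14/3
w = 2/9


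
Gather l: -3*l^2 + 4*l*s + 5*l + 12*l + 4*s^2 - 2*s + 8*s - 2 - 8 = -3*l^2 + l*(4*s + 17) + 4*s^2 + 6*s - 10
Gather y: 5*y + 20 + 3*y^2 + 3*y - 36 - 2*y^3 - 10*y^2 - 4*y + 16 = -2*y^3 - 7*y^2 + 4*y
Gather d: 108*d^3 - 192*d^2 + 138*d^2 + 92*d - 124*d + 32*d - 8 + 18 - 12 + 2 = 108*d^3 - 54*d^2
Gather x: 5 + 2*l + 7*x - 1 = 2*l + 7*x + 4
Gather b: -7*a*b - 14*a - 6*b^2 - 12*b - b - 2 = -14*a - 6*b^2 + b*(-7*a - 13) - 2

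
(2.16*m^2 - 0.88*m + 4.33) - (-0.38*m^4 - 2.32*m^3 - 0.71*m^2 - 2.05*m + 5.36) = 0.38*m^4 + 2.32*m^3 + 2.87*m^2 + 1.17*m - 1.03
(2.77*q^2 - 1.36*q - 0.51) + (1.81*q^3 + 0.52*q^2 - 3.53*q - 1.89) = 1.81*q^3 + 3.29*q^2 - 4.89*q - 2.4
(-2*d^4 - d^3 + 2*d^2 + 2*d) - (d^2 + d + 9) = -2*d^4 - d^3 + d^2 + d - 9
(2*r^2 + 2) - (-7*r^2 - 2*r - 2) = 9*r^2 + 2*r + 4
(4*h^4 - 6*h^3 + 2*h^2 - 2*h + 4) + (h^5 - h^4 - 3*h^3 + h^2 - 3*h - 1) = h^5 + 3*h^4 - 9*h^3 + 3*h^2 - 5*h + 3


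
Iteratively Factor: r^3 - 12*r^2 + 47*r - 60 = (r - 3)*(r^2 - 9*r + 20) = (r - 4)*(r - 3)*(r - 5)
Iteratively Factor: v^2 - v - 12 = (v - 4)*(v + 3)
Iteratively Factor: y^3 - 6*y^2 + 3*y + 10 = (y + 1)*(y^2 - 7*y + 10) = (y - 5)*(y + 1)*(y - 2)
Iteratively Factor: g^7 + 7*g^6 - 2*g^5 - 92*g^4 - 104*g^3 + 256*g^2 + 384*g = (g + 2)*(g^6 + 5*g^5 - 12*g^4 - 68*g^3 + 32*g^2 + 192*g) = (g - 2)*(g + 2)*(g^5 + 7*g^4 + 2*g^3 - 64*g^2 - 96*g) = (g - 2)*(g + 2)*(g + 4)*(g^4 + 3*g^3 - 10*g^2 - 24*g) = g*(g - 2)*(g + 2)*(g + 4)*(g^3 + 3*g^2 - 10*g - 24) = g*(g - 3)*(g - 2)*(g + 2)*(g + 4)*(g^2 + 6*g + 8) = g*(g - 3)*(g - 2)*(g + 2)*(g + 4)^2*(g + 2)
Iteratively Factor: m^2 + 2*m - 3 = (m + 3)*(m - 1)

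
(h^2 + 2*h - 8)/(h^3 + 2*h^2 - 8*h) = 1/h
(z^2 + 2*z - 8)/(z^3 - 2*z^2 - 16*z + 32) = 1/(z - 4)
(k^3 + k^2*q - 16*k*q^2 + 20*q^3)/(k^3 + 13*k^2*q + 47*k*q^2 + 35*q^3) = (k^2 - 4*k*q + 4*q^2)/(k^2 + 8*k*q + 7*q^2)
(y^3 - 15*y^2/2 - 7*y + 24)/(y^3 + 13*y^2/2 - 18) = (y - 8)/(y + 6)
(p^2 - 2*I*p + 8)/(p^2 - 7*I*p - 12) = (p + 2*I)/(p - 3*I)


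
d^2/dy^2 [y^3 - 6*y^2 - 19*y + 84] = 6*y - 12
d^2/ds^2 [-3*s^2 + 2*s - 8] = -6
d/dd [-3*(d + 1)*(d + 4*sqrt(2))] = -6*d - 12*sqrt(2) - 3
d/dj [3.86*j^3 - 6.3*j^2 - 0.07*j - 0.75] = 11.58*j^2 - 12.6*j - 0.07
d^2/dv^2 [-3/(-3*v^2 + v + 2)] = 6*(9*v^2 - 3*v - (6*v - 1)^2 - 6)/(-3*v^2 + v + 2)^3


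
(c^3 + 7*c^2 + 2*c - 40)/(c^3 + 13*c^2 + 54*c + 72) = (c^2 + 3*c - 10)/(c^2 + 9*c + 18)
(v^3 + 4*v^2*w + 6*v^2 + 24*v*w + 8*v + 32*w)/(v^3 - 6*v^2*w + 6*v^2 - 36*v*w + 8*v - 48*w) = (v + 4*w)/(v - 6*w)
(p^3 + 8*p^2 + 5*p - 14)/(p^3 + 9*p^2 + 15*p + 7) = (p^2 + p - 2)/(p^2 + 2*p + 1)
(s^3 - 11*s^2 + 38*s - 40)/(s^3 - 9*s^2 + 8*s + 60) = (s^2 - 6*s + 8)/(s^2 - 4*s - 12)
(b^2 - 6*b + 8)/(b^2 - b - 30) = (-b^2 + 6*b - 8)/(-b^2 + b + 30)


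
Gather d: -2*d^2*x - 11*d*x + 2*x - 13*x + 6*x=-2*d^2*x - 11*d*x - 5*x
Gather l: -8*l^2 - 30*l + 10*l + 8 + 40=-8*l^2 - 20*l + 48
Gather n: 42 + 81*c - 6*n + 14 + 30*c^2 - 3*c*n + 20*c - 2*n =30*c^2 + 101*c + n*(-3*c - 8) + 56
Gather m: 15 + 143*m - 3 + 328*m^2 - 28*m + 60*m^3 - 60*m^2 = 60*m^3 + 268*m^2 + 115*m + 12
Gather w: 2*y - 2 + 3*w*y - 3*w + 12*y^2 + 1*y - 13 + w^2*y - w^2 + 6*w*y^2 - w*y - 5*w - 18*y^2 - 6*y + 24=w^2*(y - 1) + w*(6*y^2 + 2*y - 8) - 6*y^2 - 3*y + 9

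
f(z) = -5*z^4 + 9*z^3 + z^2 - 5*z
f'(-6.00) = 5275.00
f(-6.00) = -8358.00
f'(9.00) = -12380.00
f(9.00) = -26208.00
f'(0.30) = -2.51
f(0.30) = -1.21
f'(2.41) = -123.31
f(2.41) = -48.93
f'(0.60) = 1.60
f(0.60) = -1.34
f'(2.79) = -223.60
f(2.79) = -113.67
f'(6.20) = -3721.28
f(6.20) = -5235.78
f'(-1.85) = 210.34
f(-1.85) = -102.88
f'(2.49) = -141.38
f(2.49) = -59.51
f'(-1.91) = 229.04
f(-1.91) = -116.06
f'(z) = -20*z^3 + 27*z^2 + 2*z - 5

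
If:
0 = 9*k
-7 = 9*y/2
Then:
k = 0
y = -14/9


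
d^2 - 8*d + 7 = (d - 7)*(d - 1)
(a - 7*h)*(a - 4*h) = a^2 - 11*a*h + 28*h^2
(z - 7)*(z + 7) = z^2 - 49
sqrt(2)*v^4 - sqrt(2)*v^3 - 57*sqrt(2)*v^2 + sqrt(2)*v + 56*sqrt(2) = (v - 8)*(v - 1)*(v + 7)*(sqrt(2)*v + sqrt(2))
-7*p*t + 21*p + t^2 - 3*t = (-7*p + t)*(t - 3)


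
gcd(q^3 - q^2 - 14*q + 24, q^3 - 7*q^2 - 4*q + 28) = q - 2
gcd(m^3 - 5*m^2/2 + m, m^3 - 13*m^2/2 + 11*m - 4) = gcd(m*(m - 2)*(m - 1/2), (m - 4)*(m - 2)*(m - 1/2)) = m^2 - 5*m/2 + 1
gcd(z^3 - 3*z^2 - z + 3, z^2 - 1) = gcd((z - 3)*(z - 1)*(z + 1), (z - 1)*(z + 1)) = z^2 - 1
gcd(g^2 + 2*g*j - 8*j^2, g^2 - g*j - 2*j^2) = g - 2*j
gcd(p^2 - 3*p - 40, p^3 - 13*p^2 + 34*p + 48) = p - 8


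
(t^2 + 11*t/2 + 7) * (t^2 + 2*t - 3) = t^4 + 15*t^3/2 + 15*t^2 - 5*t/2 - 21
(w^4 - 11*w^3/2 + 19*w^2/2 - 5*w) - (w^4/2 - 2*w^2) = w^4/2 - 11*w^3/2 + 23*w^2/2 - 5*w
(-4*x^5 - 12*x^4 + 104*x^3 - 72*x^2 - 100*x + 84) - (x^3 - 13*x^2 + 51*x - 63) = -4*x^5 - 12*x^4 + 103*x^3 - 59*x^2 - 151*x + 147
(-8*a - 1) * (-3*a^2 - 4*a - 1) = 24*a^3 + 35*a^2 + 12*a + 1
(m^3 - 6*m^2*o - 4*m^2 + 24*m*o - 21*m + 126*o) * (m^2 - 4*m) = m^5 - 6*m^4*o - 8*m^4 + 48*m^3*o - 5*m^3 + 30*m^2*o + 84*m^2 - 504*m*o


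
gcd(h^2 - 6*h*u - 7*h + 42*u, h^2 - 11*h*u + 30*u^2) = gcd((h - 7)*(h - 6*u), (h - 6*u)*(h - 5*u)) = -h + 6*u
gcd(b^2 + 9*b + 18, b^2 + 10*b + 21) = b + 3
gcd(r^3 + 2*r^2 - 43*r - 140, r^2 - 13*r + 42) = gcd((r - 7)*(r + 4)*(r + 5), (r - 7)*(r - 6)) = r - 7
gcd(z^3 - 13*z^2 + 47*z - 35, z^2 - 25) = z - 5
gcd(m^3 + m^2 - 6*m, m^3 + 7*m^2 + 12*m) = m^2 + 3*m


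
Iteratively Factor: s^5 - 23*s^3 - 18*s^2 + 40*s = (s - 1)*(s^4 + s^3 - 22*s^2 - 40*s) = (s - 5)*(s - 1)*(s^3 + 6*s^2 + 8*s) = (s - 5)*(s - 1)*(s + 4)*(s^2 + 2*s) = (s - 5)*(s - 1)*(s + 2)*(s + 4)*(s)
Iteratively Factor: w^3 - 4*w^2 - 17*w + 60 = (w + 4)*(w^2 - 8*w + 15) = (w - 5)*(w + 4)*(w - 3)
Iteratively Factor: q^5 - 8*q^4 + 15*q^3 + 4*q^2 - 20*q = (q - 2)*(q^4 - 6*q^3 + 3*q^2 + 10*q) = (q - 2)^2*(q^3 - 4*q^2 - 5*q) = (q - 2)^2*(q + 1)*(q^2 - 5*q) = q*(q - 2)^2*(q + 1)*(q - 5)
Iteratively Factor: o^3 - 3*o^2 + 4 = (o - 2)*(o^2 - o - 2) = (o - 2)^2*(o + 1)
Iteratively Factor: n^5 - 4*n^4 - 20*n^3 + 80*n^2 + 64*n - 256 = (n - 4)*(n^4 - 20*n^2 + 64) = (n - 4)^2*(n^3 + 4*n^2 - 4*n - 16) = (n - 4)^2*(n - 2)*(n^2 + 6*n + 8) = (n - 4)^2*(n - 2)*(n + 4)*(n + 2)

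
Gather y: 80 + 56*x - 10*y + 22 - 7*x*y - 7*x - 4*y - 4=49*x + y*(-7*x - 14) + 98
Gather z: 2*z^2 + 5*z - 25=2*z^2 + 5*z - 25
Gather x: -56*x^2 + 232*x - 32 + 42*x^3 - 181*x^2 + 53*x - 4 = 42*x^3 - 237*x^2 + 285*x - 36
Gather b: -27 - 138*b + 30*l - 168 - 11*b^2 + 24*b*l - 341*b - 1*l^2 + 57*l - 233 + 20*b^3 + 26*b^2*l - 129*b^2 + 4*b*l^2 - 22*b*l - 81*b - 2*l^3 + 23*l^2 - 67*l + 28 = 20*b^3 + b^2*(26*l - 140) + b*(4*l^2 + 2*l - 560) - 2*l^3 + 22*l^2 + 20*l - 400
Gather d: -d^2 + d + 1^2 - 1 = -d^2 + d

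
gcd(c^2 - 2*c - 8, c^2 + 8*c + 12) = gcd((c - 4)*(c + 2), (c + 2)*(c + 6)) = c + 2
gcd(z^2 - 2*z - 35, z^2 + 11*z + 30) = z + 5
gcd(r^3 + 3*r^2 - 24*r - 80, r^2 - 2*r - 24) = r + 4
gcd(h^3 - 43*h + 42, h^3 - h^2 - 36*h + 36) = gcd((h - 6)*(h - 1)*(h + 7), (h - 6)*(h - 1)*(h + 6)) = h^2 - 7*h + 6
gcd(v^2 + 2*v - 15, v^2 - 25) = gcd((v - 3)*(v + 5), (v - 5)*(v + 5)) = v + 5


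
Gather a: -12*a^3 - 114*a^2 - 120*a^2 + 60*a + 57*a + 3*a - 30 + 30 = -12*a^3 - 234*a^2 + 120*a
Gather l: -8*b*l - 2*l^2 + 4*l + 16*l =-2*l^2 + l*(20 - 8*b)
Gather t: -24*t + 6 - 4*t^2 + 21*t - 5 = -4*t^2 - 3*t + 1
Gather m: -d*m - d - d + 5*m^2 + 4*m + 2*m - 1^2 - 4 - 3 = -2*d + 5*m^2 + m*(6 - d) - 8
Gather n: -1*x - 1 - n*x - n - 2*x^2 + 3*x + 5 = n*(-x - 1) - 2*x^2 + 2*x + 4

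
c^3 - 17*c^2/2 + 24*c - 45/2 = (c - 3)^2*(c - 5/2)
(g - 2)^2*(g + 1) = g^3 - 3*g^2 + 4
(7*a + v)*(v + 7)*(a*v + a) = 7*a^2*v^2 + 56*a^2*v + 49*a^2 + a*v^3 + 8*a*v^2 + 7*a*v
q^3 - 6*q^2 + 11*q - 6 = (q - 3)*(q - 2)*(q - 1)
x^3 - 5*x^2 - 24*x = x*(x - 8)*(x + 3)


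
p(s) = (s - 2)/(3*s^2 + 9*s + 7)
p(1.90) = -0.00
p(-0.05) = -0.31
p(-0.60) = -0.97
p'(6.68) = -0.00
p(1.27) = -0.03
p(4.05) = 0.02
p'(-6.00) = -0.04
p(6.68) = 0.02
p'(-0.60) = 2.33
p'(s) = (-6*s - 9)*(s - 2)/(3*s^2 + 9*s + 7)^2 + 1/(3*s^2 + 9*s + 7) = (-3*s^2 + 12*s + 25)/(9*s^4 + 54*s^3 + 123*s^2 + 126*s + 49)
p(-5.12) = -0.18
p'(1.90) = 0.03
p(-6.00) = -0.13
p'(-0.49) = 1.68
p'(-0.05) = 0.57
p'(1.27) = 0.07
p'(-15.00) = 0.00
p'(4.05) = 0.00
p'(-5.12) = -0.07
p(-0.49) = -0.75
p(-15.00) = -0.03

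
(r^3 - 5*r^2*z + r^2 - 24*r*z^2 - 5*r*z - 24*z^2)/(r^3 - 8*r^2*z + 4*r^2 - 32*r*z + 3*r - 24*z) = (r + 3*z)/(r + 3)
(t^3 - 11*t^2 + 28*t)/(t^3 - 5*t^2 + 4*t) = (t - 7)/(t - 1)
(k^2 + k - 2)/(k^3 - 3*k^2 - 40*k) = (-k^2 - k + 2)/(k*(-k^2 + 3*k + 40))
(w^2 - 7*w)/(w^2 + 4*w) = (w - 7)/(w + 4)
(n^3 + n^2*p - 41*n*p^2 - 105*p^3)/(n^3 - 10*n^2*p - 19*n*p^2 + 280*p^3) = (-n - 3*p)/(-n + 8*p)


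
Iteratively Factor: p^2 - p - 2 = (p - 2)*(p + 1)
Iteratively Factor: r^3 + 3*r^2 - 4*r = (r - 1)*(r^2 + 4*r) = r*(r - 1)*(r + 4)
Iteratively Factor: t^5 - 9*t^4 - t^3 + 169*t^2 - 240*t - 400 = (t - 4)*(t^4 - 5*t^3 - 21*t^2 + 85*t + 100) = (t - 4)*(t + 4)*(t^3 - 9*t^2 + 15*t + 25) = (t - 5)*(t - 4)*(t + 4)*(t^2 - 4*t - 5) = (t - 5)^2*(t - 4)*(t + 4)*(t + 1)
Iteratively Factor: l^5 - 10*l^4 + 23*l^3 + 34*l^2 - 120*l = (l - 3)*(l^4 - 7*l^3 + 2*l^2 + 40*l) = l*(l - 3)*(l^3 - 7*l^2 + 2*l + 40) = l*(l - 5)*(l - 3)*(l^2 - 2*l - 8) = l*(l - 5)*(l - 3)*(l + 2)*(l - 4)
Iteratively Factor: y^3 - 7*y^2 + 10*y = (y)*(y^2 - 7*y + 10) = y*(y - 5)*(y - 2)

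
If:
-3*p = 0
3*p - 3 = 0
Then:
No Solution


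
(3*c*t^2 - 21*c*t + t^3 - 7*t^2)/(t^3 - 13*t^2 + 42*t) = (3*c + t)/(t - 6)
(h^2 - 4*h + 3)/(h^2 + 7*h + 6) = (h^2 - 4*h + 3)/(h^2 + 7*h + 6)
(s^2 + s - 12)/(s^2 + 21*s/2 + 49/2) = 2*(s^2 + s - 12)/(2*s^2 + 21*s + 49)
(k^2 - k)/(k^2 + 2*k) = (k - 1)/(k + 2)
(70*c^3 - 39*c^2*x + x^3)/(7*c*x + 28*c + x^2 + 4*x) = (10*c^2 - 7*c*x + x^2)/(x + 4)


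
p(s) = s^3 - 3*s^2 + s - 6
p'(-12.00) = 505.00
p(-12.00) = -2178.00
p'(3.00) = 10.00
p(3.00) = -3.00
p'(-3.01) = 46.24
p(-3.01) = -63.46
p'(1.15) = -1.93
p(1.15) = -7.30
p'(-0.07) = 1.43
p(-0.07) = -6.09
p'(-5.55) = 126.71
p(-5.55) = -274.91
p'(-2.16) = 27.96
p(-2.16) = -32.23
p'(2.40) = 3.88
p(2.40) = -7.06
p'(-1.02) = 10.24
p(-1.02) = -11.20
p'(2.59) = 5.58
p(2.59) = -6.16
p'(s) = 3*s^2 - 6*s + 1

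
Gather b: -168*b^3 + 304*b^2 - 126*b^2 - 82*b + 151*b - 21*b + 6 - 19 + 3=-168*b^3 + 178*b^2 + 48*b - 10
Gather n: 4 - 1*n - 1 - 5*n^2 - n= -5*n^2 - 2*n + 3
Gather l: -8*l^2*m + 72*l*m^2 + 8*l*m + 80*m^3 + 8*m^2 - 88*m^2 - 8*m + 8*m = -8*l^2*m + l*(72*m^2 + 8*m) + 80*m^3 - 80*m^2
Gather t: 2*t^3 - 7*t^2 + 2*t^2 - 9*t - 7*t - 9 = 2*t^3 - 5*t^2 - 16*t - 9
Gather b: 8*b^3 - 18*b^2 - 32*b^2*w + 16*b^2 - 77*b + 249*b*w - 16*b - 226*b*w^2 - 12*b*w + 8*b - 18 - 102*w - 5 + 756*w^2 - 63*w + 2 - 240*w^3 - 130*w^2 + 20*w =8*b^3 + b^2*(-32*w - 2) + b*(-226*w^2 + 237*w - 85) - 240*w^3 + 626*w^2 - 145*w - 21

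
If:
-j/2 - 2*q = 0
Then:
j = -4*q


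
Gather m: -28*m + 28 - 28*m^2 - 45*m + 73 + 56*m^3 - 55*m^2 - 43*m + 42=56*m^3 - 83*m^2 - 116*m + 143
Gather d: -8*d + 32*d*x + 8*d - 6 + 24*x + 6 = 32*d*x + 24*x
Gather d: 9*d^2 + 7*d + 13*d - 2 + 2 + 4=9*d^2 + 20*d + 4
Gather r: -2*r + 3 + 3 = 6 - 2*r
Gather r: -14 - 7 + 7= -14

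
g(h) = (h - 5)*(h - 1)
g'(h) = 2*h - 6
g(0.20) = 3.84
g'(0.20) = -5.60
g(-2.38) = 24.94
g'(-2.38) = -10.76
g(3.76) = -3.42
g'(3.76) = 1.52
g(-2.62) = 27.58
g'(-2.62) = -11.24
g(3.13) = -3.98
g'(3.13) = 0.26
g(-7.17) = 99.43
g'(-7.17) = -20.34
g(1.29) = -1.08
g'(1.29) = -3.42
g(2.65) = -3.88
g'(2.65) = -0.70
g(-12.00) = 221.00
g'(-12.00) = -30.00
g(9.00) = 32.00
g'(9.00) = 12.00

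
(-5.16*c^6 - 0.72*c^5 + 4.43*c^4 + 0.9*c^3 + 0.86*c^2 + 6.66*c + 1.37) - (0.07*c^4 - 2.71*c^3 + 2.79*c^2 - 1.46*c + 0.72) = -5.16*c^6 - 0.72*c^5 + 4.36*c^4 + 3.61*c^3 - 1.93*c^2 + 8.12*c + 0.65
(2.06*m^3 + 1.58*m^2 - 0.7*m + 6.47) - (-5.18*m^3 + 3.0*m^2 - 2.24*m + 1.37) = 7.24*m^3 - 1.42*m^2 + 1.54*m + 5.1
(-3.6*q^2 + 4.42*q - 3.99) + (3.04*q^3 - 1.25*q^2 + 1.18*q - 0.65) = 3.04*q^3 - 4.85*q^2 + 5.6*q - 4.64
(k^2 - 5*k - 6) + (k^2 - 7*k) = 2*k^2 - 12*k - 6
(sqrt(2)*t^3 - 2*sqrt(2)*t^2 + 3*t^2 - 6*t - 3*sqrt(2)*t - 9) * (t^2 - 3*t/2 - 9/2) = sqrt(2)*t^5 - 7*sqrt(2)*t^4/2 + 3*t^4 - 21*t^3/2 - 9*sqrt(2)*t^3/2 - 27*t^2/2 + 27*sqrt(2)*t^2/2 + 27*sqrt(2)*t/2 + 81*t/2 + 81/2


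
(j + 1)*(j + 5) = j^2 + 6*j + 5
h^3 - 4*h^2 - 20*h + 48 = (h - 6)*(h - 2)*(h + 4)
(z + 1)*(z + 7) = z^2 + 8*z + 7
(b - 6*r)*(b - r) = b^2 - 7*b*r + 6*r^2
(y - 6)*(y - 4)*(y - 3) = y^3 - 13*y^2 + 54*y - 72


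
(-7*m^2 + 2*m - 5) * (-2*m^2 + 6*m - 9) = 14*m^4 - 46*m^3 + 85*m^2 - 48*m + 45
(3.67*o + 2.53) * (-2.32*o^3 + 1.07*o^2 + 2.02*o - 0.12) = -8.5144*o^4 - 1.9427*o^3 + 10.1205*o^2 + 4.6702*o - 0.3036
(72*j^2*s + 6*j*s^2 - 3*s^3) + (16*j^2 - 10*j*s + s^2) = 72*j^2*s + 16*j^2 + 6*j*s^2 - 10*j*s - 3*s^3 + s^2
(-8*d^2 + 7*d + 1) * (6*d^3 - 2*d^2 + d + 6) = -48*d^5 + 58*d^4 - 16*d^3 - 43*d^2 + 43*d + 6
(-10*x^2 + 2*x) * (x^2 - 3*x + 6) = -10*x^4 + 32*x^3 - 66*x^2 + 12*x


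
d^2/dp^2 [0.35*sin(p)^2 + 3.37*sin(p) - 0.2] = -3.37*sin(p) + 0.7*cos(2*p)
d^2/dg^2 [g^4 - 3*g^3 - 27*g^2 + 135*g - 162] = 12*g^2 - 18*g - 54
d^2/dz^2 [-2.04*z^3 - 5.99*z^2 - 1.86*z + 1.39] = -12.24*z - 11.98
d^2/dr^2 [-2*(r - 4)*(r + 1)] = -4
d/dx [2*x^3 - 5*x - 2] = 6*x^2 - 5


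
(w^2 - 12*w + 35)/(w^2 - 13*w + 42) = (w - 5)/(w - 6)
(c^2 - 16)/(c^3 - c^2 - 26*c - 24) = (c - 4)/(c^2 - 5*c - 6)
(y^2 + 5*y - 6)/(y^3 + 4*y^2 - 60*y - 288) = (y - 1)/(y^2 - 2*y - 48)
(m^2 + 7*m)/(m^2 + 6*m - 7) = m/(m - 1)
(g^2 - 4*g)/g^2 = (g - 4)/g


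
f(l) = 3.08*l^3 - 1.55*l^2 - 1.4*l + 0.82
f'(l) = 9.24*l^2 - 3.1*l - 1.4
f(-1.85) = -21.40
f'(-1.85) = 35.96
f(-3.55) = -151.54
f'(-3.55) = 126.05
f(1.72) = 9.50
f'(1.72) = 20.60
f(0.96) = 0.77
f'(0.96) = 4.14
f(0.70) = 0.14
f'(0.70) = 0.96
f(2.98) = 64.39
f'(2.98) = 71.42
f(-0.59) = 0.47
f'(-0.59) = 3.65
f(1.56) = 6.56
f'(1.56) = 16.25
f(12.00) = 5083.06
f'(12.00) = 1291.96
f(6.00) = 601.90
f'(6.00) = 312.64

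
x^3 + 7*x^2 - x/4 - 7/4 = (x - 1/2)*(x + 1/2)*(x + 7)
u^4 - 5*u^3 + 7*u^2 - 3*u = u*(u - 3)*(u - 1)^2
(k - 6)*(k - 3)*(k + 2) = k^3 - 7*k^2 + 36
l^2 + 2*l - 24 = (l - 4)*(l + 6)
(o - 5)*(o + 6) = o^2 + o - 30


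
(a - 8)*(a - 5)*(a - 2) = a^3 - 15*a^2 + 66*a - 80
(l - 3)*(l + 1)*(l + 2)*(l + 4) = l^4 + 4*l^3 - 7*l^2 - 34*l - 24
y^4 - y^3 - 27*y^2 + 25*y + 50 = (y - 5)*(y - 2)*(y + 1)*(y + 5)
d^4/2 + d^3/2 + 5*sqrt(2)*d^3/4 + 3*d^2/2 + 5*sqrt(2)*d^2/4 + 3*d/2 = d*(d/2 + 1/2)*(d + sqrt(2))*(d + 3*sqrt(2)/2)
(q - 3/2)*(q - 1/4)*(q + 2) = q^3 + q^2/4 - 25*q/8 + 3/4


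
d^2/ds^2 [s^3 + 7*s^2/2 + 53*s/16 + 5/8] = 6*s + 7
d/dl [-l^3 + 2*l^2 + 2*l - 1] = -3*l^2 + 4*l + 2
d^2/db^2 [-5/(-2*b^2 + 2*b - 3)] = 20*(-2*b^2 + 2*b + 2*(2*b - 1)^2 - 3)/(2*b^2 - 2*b + 3)^3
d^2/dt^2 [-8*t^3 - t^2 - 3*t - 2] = -48*t - 2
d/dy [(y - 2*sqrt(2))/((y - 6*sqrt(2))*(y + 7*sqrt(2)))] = (-y^2 + 4*sqrt(2)*y - 80)/(y^4 + 2*sqrt(2)*y^3 - 166*y^2 - 168*sqrt(2)*y + 7056)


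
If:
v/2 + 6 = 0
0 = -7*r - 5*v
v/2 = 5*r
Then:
No Solution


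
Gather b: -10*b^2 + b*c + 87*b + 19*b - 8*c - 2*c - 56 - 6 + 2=-10*b^2 + b*(c + 106) - 10*c - 60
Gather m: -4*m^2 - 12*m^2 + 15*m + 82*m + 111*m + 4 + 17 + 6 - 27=-16*m^2 + 208*m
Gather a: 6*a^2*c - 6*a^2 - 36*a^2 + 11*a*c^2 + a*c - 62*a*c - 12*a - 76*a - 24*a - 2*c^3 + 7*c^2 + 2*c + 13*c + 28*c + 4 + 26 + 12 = a^2*(6*c - 42) + a*(11*c^2 - 61*c - 112) - 2*c^3 + 7*c^2 + 43*c + 42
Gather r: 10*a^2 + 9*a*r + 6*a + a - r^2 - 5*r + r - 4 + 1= 10*a^2 + 7*a - r^2 + r*(9*a - 4) - 3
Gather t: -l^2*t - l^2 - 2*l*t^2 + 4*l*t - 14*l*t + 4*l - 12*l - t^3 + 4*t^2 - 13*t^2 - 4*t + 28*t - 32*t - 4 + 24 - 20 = -l^2 - 8*l - t^3 + t^2*(-2*l - 9) + t*(-l^2 - 10*l - 8)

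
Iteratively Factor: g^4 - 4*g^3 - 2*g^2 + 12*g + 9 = (g - 3)*(g^3 - g^2 - 5*g - 3) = (g - 3)*(g + 1)*(g^2 - 2*g - 3) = (g - 3)*(g + 1)^2*(g - 3)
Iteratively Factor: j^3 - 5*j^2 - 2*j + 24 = (j + 2)*(j^2 - 7*j + 12) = (j - 4)*(j + 2)*(j - 3)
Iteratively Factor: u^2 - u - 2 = (u + 1)*(u - 2)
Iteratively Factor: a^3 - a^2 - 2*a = (a - 2)*(a^2 + a) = a*(a - 2)*(a + 1)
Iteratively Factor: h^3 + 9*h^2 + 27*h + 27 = (h + 3)*(h^2 + 6*h + 9) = (h + 3)^2*(h + 3)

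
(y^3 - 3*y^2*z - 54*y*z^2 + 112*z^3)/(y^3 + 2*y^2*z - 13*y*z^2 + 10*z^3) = (y^2 - y*z - 56*z^2)/(y^2 + 4*y*z - 5*z^2)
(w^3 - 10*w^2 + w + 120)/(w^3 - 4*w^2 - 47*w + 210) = (w^2 - 5*w - 24)/(w^2 + w - 42)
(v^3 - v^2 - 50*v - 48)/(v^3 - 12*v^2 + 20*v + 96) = (v^2 + 7*v + 6)/(v^2 - 4*v - 12)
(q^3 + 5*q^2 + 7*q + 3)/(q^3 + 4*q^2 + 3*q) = (q + 1)/q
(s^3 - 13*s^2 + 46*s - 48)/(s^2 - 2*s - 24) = (-s^3 + 13*s^2 - 46*s + 48)/(-s^2 + 2*s + 24)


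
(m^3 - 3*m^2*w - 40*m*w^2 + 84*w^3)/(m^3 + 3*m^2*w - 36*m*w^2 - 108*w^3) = (-m^2 + 9*m*w - 14*w^2)/(-m^2 + 3*m*w + 18*w^2)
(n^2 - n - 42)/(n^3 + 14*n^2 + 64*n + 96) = (n - 7)/(n^2 + 8*n + 16)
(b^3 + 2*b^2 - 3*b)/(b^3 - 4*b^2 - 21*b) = (b - 1)/(b - 7)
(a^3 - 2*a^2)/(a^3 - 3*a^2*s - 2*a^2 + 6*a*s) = a/(a - 3*s)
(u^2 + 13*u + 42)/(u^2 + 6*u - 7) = (u + 6)/(u - 1)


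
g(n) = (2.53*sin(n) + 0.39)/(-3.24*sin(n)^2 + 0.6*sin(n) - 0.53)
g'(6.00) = -1.74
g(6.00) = 0.33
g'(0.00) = -5.61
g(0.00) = -0.74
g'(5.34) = 0.10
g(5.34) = 0.53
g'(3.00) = 4.02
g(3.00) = -1.47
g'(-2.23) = -0.10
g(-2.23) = 0.53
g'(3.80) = 0.01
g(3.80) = 0.55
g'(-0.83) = 0.09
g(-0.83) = 0.54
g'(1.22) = 0.35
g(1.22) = -0.98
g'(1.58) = -0.01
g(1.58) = -0.92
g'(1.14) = 0.44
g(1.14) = -1.01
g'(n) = (6.48*sin(n)*cos(n) - 0.6*cos(n))*(2.53*sin(n) + 0.39)/(-3.24*sin(n)^2 + 0.6*sin(n) - 0.53)^2 + 2.53*cos(n)/(-3.24*sin(n)^2 + 0.6*sin(n) - 0.53) = (8.1972*sin(n)^2 + 2.5272*sin(n) - 1.5749)*cos(n)/(10.4976*sin(n)^4 - 3.888*sin(n)^3 + 3.7944*sin(n)^2 - 0.636*sin(n) + 0.2809)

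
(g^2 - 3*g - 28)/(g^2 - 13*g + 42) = (g + 4)/(g - 6)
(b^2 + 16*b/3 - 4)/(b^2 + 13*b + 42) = (b - 2/3)/(b + 7)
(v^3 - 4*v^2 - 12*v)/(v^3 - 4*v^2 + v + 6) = v*(v^2 - 4*v - 12)/(v^3 - 4*v^2 + v + 6)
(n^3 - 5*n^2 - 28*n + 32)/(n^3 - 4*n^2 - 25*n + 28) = (n - 8)/(n - 7)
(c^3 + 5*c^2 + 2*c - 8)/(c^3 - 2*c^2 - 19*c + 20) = (c + 2)/(c - 5)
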